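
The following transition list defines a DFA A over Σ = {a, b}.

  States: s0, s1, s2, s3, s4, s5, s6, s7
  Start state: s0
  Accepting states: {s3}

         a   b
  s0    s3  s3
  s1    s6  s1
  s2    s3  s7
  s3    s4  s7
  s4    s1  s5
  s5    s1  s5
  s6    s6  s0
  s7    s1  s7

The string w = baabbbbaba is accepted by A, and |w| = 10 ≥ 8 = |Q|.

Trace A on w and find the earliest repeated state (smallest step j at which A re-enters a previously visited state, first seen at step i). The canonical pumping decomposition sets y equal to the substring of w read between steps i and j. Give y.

Run of A on w = b a a b b b b a b a:
  step 0: s0  (start)
  step 1: s3  (read b: s0→s3)
  step 2: s4  (read a: s3→s4)
  step 3: s1  (read a: s4→s1)
  step 4: s1  (read b: s1→s1)   ← first repeat (s1 seen earlier)
  step 5: s1  (read b: s1→s1)
  step 6: s1  (read b: s1→s1)
  step 7: s1  (read b: s1→s1)
  step 8: s6  (read a: s1→s6)
  step 9: s0  (read b: s6→s0)
  step 10: s3  (read a: s0→s3)

So i = 3, j = 4, giving x = w[0:3] = baa, y = w[3:4] = b, z = w[4:10] = bbbaba.
Check: |xy| = 4 ≤ 8 and |y| = 1 ≥ 1. Reading y takes A from s1 back to s1, so every xyⁱz is accepted.

b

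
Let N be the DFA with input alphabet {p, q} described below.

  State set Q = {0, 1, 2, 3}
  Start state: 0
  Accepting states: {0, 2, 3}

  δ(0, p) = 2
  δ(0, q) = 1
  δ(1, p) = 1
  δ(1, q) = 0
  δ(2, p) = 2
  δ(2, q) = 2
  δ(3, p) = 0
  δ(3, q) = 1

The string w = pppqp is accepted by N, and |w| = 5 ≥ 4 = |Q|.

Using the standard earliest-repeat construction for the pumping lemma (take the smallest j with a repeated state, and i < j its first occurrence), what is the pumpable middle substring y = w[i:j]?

p

State sequence: 0 -p-> 2 -p-> 2 -p-> 2 -q-> 2 -p-> 2
First repeat at step 2: 2 was already visited.

So i = 1, j = 2, giving x = w[0:1] = p, y = w[1:2] = p, z = w[2:5] = pqp.
Check: |xy| = 2 ≤ 4 and |y| = 1 ≥ 1. Reading y takes N from 2 back to 2, so every xyⁱz is accepted.
Pumping length from the standard proof: p = 4 (the number of states). The repeated state found above gives |xy| = j ≤ 4 and |y| = j − i ≥ 1.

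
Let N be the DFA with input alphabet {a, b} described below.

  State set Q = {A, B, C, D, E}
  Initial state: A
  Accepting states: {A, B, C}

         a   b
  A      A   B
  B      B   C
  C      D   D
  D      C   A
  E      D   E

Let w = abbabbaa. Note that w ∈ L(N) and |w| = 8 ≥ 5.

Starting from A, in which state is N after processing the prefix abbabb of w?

Run of N on the first 6 characters of w = a b b a b b:
  step 0: A  (start)
  step 1: A  (read a: A→A)
  step 2: B  (read b: A→B)
  step 3: C  (read b: B→C)
  step 4: D  (read a: C→D)
  step 5: A  (read b: D→A)
  step 6: B  (read b: A→B)

After reading 6 characters, N is in state B.

B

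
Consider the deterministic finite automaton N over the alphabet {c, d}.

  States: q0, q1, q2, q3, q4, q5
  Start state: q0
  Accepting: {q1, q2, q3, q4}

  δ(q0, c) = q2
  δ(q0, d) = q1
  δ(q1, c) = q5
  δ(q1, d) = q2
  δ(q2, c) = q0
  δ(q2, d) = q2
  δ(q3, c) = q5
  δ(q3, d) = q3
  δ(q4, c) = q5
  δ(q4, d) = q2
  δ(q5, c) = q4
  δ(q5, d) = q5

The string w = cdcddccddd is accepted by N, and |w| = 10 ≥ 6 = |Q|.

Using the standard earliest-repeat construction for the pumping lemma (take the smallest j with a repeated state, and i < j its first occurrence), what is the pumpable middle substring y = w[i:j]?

d

State sequence: q0 -c-> q2 -d-> q2 -c-> q0 -d-> q1 -d-> q2 -c-> q0 -c-> q2 -d-> q2 -d-> q2 -d-> q2
First repeat at step 2: q2 was already visited.

So i = 1, j = 2, giving x = w[0:1] = c, y = w[1:2] = d, z = w[2:10] = cddccddd.
Check: |xy| = 2 ≤ 6 and |y| = 1 ≥ 1. Reading y takes N from q2 back to q2, so every xyⁱz is accepted.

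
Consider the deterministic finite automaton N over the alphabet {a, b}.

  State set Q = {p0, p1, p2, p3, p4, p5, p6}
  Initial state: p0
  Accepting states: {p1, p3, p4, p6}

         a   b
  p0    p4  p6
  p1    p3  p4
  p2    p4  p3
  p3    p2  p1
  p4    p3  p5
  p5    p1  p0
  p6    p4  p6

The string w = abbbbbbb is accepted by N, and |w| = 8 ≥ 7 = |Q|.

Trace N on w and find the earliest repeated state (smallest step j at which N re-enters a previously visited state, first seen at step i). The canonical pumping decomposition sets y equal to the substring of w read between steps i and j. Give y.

abb

Run of N on w = a b b b b b b b:
  step 0: p0  (start)
  step 1: p4  (read a: p0→p4)
  step 2: p5  (read b: p4→p5)
  step 3: p0  (read b: p5→p0)   ← first repeat (p0 seen earlier)
  step 4: p6  (read b: p0→p6)
  step 5: p6  (read b: p6→p6)
  step 6: p6  (read b: p6→p6)
  step 7: p6  (read b: p6→p6)
  step 8: p6  (read b: p6→p6)

So i = 0, j = 3, giving x = w[0:0] = ε, y = w[0:3] = abb, z = w[3:8] = bbbbb.
Check: |xy| = 3 ≤ 7 and |y| = 3 ≥ 1. Reading y takes N from p0 back to p0, so every xyⁱz is accepted.
Pumping length from the standard proof: p = 7 (the number of states). The repeated state found above gives |xy| = j ≤ 7 and |y| = j − i ≥ 1.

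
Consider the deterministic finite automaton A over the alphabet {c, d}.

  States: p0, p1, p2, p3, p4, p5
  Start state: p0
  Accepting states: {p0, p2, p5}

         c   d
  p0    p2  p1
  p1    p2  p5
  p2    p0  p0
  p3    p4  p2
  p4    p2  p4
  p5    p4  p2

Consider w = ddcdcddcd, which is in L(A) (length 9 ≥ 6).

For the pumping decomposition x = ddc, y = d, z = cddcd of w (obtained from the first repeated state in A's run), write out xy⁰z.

ddccddcd

xy⁰z = xz = ddc·cddcd = ddccddcd.
Reading y = d takes A from p4 back to p4, so after x the machine is still in p4, and z then leads to the accepting state p0. Hence ddccddcd ∈ L(A).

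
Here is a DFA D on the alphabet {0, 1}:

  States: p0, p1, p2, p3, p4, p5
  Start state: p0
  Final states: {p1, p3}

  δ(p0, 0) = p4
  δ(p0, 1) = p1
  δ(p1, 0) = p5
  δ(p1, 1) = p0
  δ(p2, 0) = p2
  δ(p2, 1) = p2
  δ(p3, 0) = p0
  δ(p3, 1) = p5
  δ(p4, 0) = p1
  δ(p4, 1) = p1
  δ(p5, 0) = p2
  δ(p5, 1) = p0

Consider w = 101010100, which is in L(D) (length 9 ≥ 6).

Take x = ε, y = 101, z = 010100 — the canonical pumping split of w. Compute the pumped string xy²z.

xy^2z = ε·101·101·010100 = 101101010100.
Reading y = 101 takes D from p0 back to p0, so after x·y·y the machine is still in p0, and z then leads to the accepting state p1. Hence 101101010100 ∈ L(D).

101101010100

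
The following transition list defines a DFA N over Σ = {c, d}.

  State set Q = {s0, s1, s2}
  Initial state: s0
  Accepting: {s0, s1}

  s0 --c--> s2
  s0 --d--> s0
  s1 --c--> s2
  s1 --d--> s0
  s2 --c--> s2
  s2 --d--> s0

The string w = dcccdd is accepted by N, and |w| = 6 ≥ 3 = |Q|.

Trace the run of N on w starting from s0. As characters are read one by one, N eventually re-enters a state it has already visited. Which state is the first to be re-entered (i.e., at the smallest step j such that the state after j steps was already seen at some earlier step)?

State sequence: s0 -d-> s0 -c-> s2 -c-> s2 -c-> s2 -d-> s0 -d-> s0
First repeat at step 1: s0 was already visited.

The earliest repeat is at step j = 1: N is in s0, which it already visited at step i = 0.

s0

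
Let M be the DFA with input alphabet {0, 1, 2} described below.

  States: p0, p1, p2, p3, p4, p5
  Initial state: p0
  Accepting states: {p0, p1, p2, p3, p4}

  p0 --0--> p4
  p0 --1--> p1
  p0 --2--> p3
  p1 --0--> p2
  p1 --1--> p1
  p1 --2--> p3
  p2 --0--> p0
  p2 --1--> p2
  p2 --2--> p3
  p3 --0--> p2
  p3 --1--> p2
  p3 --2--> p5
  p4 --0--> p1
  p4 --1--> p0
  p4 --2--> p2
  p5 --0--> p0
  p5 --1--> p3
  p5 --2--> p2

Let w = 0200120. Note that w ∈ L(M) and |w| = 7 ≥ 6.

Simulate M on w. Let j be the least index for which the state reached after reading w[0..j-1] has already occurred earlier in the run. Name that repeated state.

State sequence: p0 -0-> p4 -2-> p2 -0-> p0 -0-> p4 -1-> p0 -2-> p3 -0-> p2
First repeat at step 3: p0 was already visited.

The earliest repeat is at step j = 3: M is in p0, which it already visited at step i = 0.
With |Q| = 6, pigeonhole forces a state repeat no later than step 6; the substring read between the first and second visits to that state can be pumped.

p0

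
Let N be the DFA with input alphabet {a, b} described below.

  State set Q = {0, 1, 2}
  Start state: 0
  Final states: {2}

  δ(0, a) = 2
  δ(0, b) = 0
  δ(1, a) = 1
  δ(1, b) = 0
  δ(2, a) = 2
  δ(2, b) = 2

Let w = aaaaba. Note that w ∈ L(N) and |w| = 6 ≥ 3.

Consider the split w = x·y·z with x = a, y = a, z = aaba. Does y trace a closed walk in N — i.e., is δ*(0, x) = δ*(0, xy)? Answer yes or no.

Run of N on the first 2 characters of w = a a:
  step 0: 0  (start)
  step 1: 2  (read a: 0→2)
  step 2: 2  (read a: 2→2)

After x (step 1): 2. After xy (step 2): 2.
They match, so y = a drives N around a cycle from 2 back to itself; pumping y any number of times keeps N in 2 before reading z, and xyⁱz ∈ L(N) for every i ≥ 0.

yes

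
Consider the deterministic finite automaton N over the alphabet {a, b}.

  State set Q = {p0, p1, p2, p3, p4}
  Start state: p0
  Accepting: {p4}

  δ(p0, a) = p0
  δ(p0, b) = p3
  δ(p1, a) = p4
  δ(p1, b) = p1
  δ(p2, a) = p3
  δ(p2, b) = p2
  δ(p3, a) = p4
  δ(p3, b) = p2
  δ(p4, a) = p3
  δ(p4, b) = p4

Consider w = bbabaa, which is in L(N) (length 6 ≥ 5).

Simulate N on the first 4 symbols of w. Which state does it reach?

p2

Run of N on the first 4 characters of w = b b a b:
  step 0: p0  (start)
  step 1: p3  (read b: p0→p3)
  step 2: p2  (read b: p3→p2)
  step 3: p3  (read a: p2→p3)
  step 4: p2  (read b: p3→p2)

After reading 4 characters, N is in state p2.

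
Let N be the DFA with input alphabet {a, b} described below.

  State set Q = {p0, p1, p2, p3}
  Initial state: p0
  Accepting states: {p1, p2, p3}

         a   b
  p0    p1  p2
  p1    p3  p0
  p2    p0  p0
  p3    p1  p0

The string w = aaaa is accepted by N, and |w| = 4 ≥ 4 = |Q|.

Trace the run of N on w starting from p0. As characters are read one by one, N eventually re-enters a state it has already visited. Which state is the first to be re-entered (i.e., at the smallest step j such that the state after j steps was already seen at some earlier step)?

Run of N on w = a a a a:
  step 0: p0  (start)
  step 1: p1  (read a: p0→p1)
  step 2: p3  (read a: p1→p3)
  step 3: p1  (read a: p3→p1)   ← first repeat (p1 seen earlier)
  step 4: p3  (read a: p1→p3)

The earliest repeat is at step j = 3: N is in p1, which it already visited at step i = 1.
Pumping length from the standard proof: p = 4 (the number of states). The repeated state found above gives |xy| = j ≤ 4 and |y| = j − i ≥ 1.

p1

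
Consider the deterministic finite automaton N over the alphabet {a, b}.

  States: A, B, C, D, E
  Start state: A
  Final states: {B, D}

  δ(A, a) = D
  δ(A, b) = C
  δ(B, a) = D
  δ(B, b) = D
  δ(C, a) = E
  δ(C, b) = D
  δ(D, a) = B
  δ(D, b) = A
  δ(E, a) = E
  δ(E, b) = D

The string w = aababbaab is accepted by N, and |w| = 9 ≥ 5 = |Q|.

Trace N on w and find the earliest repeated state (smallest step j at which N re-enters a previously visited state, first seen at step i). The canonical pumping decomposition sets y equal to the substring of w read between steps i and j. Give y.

Run of N on w = a a b a b b a a b:
  step 0: A  (start)
  step 1: D  (read a: A→D)
  step 2: B  (read a: D→B)
  step 3: D  (read b: B→D)   ← first repeat (D seen earlier)
  step 4: B  (read a: D→B)
  step 5: D  (read b: B→D)
  step 6: A  (read b: D→A)
  step 7: D  (read a: A→D)
  step 8: B  (read a: D→B)
  step 9: D  (read b: B→D)

So i = 1, j = 3, giving x = w[0:1] = a, y = w[1:3] = ab, z = w[3:9] = abbaab.
Check: |xy| = 3 ≤ 5 and |y| = 2 ≥ 1. Reading y takes N from D back to D, so every xyⁱz is accepted.

ab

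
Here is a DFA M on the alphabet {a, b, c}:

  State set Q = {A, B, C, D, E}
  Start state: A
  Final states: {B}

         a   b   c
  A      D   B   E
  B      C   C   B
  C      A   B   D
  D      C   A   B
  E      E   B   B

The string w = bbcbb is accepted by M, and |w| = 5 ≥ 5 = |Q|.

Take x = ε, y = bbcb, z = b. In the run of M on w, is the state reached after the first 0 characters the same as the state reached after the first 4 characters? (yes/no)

Run of M on the first 4 characters of w = b b c b:
  step 0: A  (start)
  step 1: B  (read b: A→B)
  step 2: C  (read b: B→C)
  step 3: D  (read c: C→D)
  step 4: A  (read b: D→A)

After x (step 0): A. After xy (step 4): A.
They match, so y = bbcb drives M around a cycle from A back to itself; pumping y any number of times keeps M in A before reading z, and xyⁱz ∈ L(M) for every i ≥ 0.

yes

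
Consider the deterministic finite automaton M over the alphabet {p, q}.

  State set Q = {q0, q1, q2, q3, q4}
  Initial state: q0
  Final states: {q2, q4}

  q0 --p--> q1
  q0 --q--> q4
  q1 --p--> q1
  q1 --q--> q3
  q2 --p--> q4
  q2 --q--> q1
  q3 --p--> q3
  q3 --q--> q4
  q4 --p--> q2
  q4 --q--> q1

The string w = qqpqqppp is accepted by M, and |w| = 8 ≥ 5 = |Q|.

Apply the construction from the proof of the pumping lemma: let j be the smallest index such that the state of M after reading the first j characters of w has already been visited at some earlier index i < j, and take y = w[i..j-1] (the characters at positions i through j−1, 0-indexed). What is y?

Run of M on w = q q p q q p p p:
  step 0: q0  (start)
  step 1: q4  (read q: q0→q4)
  step 2: q1  (read q: q4→q1)
  step 3: q1  (read p: q1→q1)   ← first repeat (q1 seen earlier)
  step 4: q3  (read q: q1→q3)
  step 5: q4  (read q: q3→q4)
  step 6: q2  (read p: q4→q2)
  step 7: q4  (read p: q2→q4)
  step 8: q2  (read p: q4→q2)

So i = 2, j = 3, giving x = w[0:2] = qq, y = w[2:3] = p, z = w[3:8] = qqppp.
Check: |xy| = 3 ≤ 5 and |y| = 1 ≥ 1. Reading y takes M from q1 back to q1, so every xyⁱz is accepted.
With |Q| = 5, pigeonhole forces a state repeat no later than step 5; the substring read between the first and second visits to that state can be pumped.

p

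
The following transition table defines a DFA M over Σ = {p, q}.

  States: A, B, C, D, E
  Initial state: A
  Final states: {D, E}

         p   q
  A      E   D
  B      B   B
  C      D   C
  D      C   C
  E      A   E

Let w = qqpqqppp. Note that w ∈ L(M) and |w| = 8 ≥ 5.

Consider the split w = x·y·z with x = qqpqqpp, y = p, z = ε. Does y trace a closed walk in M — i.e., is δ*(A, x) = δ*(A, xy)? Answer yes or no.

no

Run of M on the first 8 characters of w = q q p q q p p p:
  step 0: A  (start)
  step 1: D  (read q: A→D)
  step 2: C  (read q: D→C)
  step 3: D  (read p: C→D)
  step 4: C  (read q: D→C)
  step 5: C  (read q: C→C)
  step 6: D  (read p: C→D)
  step 7: C  (read p: D→C)
  step 8: D  (read p: C→D)

After x (step 7): C. After xy (step 8): D.
They differ (C ≠ D), so y is not a cycle from the state after x; this split is not the one the pumping-lemma construction produces, and pumping y need not keep the string in L(M).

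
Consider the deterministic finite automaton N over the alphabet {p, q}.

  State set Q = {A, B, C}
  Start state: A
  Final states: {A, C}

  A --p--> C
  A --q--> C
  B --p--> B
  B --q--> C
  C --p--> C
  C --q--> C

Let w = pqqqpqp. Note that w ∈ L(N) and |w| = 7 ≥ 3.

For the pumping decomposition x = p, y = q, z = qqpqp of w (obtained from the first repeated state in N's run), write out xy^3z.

xy^3z = p·q·q·q·qqpqp = pqqqqqpqp.
Reading y = q takes N from C back to C, so after x·y·y·y the machine is still in C, and z then leads to the accepting state C. Hence pqqqqqpqp ∈ L(N).

pqqqqqpqp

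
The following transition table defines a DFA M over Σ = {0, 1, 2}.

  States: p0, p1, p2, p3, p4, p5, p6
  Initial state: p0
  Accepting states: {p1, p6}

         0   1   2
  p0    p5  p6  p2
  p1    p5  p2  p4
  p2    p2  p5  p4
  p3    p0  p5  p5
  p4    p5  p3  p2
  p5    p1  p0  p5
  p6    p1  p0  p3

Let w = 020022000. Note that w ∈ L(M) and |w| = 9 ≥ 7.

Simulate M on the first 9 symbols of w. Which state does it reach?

State sequence: p0 -0-> p5 -2-> p5 -0-> p1 -0-> p5 -2-> p5 -2-> p5 -0-> p1 -0-> p5 -0-> p1

After reading 9 characters, M is in state p1.

p1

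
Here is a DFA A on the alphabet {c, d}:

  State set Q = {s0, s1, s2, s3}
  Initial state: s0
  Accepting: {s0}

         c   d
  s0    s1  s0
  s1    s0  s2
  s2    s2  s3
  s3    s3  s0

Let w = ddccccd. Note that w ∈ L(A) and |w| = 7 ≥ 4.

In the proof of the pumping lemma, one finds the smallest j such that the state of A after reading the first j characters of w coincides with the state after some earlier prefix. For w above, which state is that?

Run of A on w = d d c c c c d:
  step 0: s0  (start)
  step 1: s0  (read d: s0→s0)   ← first repeat (s0 seen earlier)
  step 2: s0  (read d: s0→s0)
  step 3: s1  (read c: s0→s1)
  step 4: s0  (read c: s1→s0)
  step 5: s1  (read c: s0→s1)
  step 6: s0  (read c: s1→s0)
  step 7: s0  (read d: s0→s0)

The earliest repeat is at step j = 1: A is in s0, which it already visited at step i = 0.
Pumping length from the standard proof: p = 4 (the number of states). The repeated state found above gives |xy| = j ≤ 4 and |y| = j − i ≥ 1.

s0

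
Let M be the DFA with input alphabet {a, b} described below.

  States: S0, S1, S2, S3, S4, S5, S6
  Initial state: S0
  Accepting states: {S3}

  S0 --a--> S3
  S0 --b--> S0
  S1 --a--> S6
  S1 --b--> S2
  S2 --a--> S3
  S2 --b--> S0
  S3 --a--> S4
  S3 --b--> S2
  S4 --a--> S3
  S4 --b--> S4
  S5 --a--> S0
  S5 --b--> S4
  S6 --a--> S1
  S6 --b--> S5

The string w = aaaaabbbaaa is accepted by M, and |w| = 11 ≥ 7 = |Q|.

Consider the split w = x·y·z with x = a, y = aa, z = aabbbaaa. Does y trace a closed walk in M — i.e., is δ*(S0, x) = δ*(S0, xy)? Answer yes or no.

State sequence: S0 -a-> S3 -a-> S4 -a-> S3

After x (step 1): S3. After xy (step 3): S3.
They match, so y = aa drives M around a cycle from S3 back to itself; pumping y any number of times keeps M in S3 before reading z, and xyⁱz ∈ L(M) for every i ≥ 0.

yes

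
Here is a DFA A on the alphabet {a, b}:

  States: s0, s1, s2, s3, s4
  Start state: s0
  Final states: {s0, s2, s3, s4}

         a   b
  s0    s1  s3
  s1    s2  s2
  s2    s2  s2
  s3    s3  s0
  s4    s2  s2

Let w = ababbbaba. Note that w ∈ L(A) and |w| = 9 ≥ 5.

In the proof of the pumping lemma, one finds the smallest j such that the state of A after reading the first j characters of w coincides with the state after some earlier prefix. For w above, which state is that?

State sequence: s0 -a-> s1 -b-> s2 -a-> s2 -b-> s2 -b-> s2 -b-> s2 -a-> s2 -b-> s2 -a-> s2
First repeat at step 3: s2 was already visited.

The earliest repeat is at step j = 3: A is in s2, which it already visited at step i = 2.
The DFA has 5 states, so the proof of the pumping lemma guarantees a repeated state among the first 5+1 visited; the segment between the two visits is the pumpable y.

s2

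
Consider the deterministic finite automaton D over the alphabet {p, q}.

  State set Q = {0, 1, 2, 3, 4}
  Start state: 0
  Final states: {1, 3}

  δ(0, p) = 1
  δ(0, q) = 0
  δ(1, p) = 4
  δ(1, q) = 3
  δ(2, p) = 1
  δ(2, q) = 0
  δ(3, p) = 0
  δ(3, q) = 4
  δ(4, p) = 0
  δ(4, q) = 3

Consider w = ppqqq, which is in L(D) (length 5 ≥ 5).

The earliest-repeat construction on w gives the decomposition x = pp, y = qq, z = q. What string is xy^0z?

xy⁰z = xz = pp·q = ppq.
Reading y = qq takes D from 4 back to 4, so after x the machine is still in 4, and z then leads to the accepting state 3. Hence ppq ∈ L(D).

ppq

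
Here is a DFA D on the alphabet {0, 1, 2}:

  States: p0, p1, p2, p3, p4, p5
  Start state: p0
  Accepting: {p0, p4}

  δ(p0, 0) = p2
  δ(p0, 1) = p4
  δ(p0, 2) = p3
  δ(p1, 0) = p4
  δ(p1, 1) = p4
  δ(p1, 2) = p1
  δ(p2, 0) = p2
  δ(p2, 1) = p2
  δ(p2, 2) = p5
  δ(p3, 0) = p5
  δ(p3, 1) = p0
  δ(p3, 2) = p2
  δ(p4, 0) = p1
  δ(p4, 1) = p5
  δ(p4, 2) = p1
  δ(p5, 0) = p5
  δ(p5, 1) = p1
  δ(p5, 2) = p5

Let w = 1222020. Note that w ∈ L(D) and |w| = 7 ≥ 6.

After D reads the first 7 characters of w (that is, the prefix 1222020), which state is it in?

Run of D on the first 7 characters of w = 1 2 2 2 0 2 0:
  step 0: p0  (start)
  step 1: p4  (read 1: p0→p4)
  step 2: p1  (read 2: p4→p1)
  step 3: p1  (read 2: p1→p1)
  step 4: p1  (read 2: p1→p1)
  step 5: p4  (read 0: p1→p4)
  step 6: p1  (read 2: p4→p1)
  step 7: p4  (read 0: p1→p4)

After reading 7 characters, D is in state p4.

p4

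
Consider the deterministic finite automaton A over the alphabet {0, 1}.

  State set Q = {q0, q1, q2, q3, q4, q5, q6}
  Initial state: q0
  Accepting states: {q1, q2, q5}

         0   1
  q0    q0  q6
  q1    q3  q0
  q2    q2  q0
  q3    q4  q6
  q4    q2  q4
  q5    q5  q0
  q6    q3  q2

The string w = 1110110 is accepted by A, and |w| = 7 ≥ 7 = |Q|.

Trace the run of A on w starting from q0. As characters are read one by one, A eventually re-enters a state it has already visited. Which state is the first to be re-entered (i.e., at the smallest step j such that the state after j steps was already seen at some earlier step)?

State sequence: q0 -1-> q6 -1-> q2 -1-> q0 -0-> q0 -1-> q6 -1-> q2 -0-> q2
First repeat at step 3: q0 was already visited.

The earliest repeat is at step j = 3: A is in q0, which it already visited at step i = 0.
Since A has 7 states, any run of length ≥ 7 visits 7+1 states, so by pigeonhole some state repeats within the first 7 steps — that repeat gives the pumpable loop.

q0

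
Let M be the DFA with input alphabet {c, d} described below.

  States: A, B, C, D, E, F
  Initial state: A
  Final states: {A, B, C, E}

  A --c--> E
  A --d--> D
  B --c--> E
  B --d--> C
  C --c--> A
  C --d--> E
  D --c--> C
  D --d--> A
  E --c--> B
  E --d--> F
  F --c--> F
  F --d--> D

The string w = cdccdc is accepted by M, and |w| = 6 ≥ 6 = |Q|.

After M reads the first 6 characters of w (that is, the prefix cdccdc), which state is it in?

C

State sequence: A -c-> E -d-> F -c-> F -c-> F -d-> D -c-> C

After reading 6 characters, M is in state C.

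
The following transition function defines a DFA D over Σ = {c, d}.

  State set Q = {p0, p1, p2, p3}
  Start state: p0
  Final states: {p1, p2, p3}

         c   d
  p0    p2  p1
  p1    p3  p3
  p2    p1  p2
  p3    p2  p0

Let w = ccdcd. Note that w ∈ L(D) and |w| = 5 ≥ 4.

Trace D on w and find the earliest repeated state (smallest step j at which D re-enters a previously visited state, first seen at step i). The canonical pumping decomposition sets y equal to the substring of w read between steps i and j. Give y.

cdc

State sequence: p0 -c-> p2 -c-> p1 -d-> p3 -c-> p2 -d-> p2
First repeat at step 4: p2 was already visited.

So i = 1, j = 4, giving x = w[0:1] = c, y = w[1:4] = cdc, z = w[4:5] = d.
Check: |xy| = 4 ≤ 4 and |y| = 3 ≥ 1. Reading y takes D from p2 back to p2, so every xyⁱz is accepted.
The DFA has 4 states, so the proof of the pumping lemma guarantees a repeated state among the first 4+1 visited; the segment between the two visits is the pumpable y.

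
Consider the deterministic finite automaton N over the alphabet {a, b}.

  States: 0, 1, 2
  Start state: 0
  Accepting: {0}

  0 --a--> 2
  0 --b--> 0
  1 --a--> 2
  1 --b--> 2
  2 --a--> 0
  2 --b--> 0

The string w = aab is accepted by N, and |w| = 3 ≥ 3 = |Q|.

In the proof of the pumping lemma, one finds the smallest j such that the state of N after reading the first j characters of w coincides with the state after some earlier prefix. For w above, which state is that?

0

Run of N on w = a a b:
  step 0: 0  (start)
  step 1: 2  (read a: 0→2)
  step 2: 0  (read a: 2→0)   ← first repeat (0 seen earlier)
  step 3: 0  (read b: 0→0)

The earliest repeat is at step j = 2: N is in 0, which it already visited at step i = 0.
Since N has 3 states, any run of length ≥ 3 visits 3+1 states, so by pigeonhole some state repeats within the first 3 steps — that repeat gives the pumpable loop.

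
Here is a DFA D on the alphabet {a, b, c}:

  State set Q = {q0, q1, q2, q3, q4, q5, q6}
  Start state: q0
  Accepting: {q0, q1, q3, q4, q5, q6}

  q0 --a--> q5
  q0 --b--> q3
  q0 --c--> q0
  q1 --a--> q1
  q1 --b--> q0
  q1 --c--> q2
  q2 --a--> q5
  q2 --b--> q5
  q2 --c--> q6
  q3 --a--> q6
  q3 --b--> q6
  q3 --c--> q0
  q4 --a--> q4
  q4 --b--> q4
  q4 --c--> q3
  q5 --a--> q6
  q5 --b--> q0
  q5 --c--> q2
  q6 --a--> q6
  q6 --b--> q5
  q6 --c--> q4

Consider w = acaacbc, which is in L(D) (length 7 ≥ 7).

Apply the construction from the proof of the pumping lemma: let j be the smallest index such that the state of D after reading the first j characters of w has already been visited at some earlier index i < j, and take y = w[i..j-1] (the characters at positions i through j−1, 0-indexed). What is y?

ca

Run of D on w = a c a a c b c:
  step 0: q0  (start)
  step 1: q5  (read a: q0→q5)
  step 2: q2  (read c: q5→q2)
  step 3: q5  (read a: q2→q5)   ← first repeat (q5 seen earlier)
  step 4: q6  (read a: q5→q6)
  step 5: q4  (read c: q6→q4)
  step 6: q4  (read b: q4→q4)
  step 7: q3  (read c: q4→q3)

So i = 1, j = 3, giving x = w[0:1] = a, y = w[1:3] = ca, z = w[3:7] = acbc.
Check: |xy| = 3 ≤ 7 and |y| = 2 ≥ 1. Reading y takes D from q5 back to q5, so every xyⁱz is accepted.
Since D has 7 states, any run of length ≥ 7 visits 7+1 states, so by pigeonhole some state repeats within the first 7 steps — that repeat gives the pumpable loop.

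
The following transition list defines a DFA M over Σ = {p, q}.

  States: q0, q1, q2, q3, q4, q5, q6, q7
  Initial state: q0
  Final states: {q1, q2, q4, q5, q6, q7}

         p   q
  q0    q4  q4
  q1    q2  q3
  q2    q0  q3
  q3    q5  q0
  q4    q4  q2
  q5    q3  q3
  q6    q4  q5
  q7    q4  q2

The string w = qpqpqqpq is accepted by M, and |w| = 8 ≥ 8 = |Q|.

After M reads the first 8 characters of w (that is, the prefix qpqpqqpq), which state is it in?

Run of M on the first 8 characters of w = q p q p q q p q:
  step 0: q0  (start)
  step 1: q4  (read q: q0→q4)
  step 2: q4  (read p: q4→q4)
  step 3: q2  (read q: q4→q2)
  step 4: q0  (read p: q2→q0)
  step 5: q4  (read q: q0→q4)
  step 6: q2  (read q: q4→q2)
  step 7: q0  (read p: q2→q0)
  step 8: q4  (read q: q0→q4)

After reading 8 characters, M is in state q4.

q4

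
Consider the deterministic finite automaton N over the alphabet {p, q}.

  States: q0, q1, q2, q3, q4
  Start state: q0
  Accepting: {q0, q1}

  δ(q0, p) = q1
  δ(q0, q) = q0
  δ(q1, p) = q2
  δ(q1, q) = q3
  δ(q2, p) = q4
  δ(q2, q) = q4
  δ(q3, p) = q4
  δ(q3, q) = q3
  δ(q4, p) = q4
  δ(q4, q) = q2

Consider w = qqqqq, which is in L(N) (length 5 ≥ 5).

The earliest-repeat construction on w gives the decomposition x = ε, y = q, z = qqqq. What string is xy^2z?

qqqqqq

xy^2z = ε·q·q·qqqq = qqqqqq.
Reading y = q takes N from q0 back to q0, so after x·y·y the machine is still in q0, and z then leads to the accepting state q0. Hence qqqqqq ∈ L(N).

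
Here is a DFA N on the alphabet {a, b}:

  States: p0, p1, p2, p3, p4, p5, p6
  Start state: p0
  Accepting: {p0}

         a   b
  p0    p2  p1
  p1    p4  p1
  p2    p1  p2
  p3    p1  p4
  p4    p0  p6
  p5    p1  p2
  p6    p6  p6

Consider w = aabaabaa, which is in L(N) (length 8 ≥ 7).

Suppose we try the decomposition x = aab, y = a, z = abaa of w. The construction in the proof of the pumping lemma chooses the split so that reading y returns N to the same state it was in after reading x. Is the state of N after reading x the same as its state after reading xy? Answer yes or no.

State sequence: p0 -a-> p2 -a-> p1 -b-> p1 -a-> p4

After x (step 3): p1. After xy (step 4): p4.
They differ (p1 ≠ p4), so y is not a cycle from the state after x; this split is not the one the pumping-lemma construction produces, and pumping y need not keep the string in L(N).

no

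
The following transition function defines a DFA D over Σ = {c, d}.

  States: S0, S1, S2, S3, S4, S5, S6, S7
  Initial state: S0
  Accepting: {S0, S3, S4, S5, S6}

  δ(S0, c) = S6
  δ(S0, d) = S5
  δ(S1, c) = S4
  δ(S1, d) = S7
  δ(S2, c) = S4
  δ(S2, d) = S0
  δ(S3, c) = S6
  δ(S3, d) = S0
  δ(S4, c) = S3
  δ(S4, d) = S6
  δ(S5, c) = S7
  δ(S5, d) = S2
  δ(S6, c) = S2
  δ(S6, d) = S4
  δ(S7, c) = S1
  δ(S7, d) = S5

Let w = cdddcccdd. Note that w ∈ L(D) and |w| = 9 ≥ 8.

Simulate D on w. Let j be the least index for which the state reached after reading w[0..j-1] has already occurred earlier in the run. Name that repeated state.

S6

Run of D on w = c d d d c c c d d:
  step 0: S0  (start)
  step 1: S6  (read c: S0→S6)
  step 2: S4  (read d: S6→S4)
  step 3: S6  (read d: S4→S6)   ← first repeat (S6 seen earlier)
  step 4: S4  (read d: S6→S4)
  step 5: S3  (read c: S4→S3)
  step 6: S6  (read c: S3→S6)
  step 7: S2  (read c: S6→S2)
  step 8: S0  (read d: S2→S0)
  step 9: S5  (read d: S0→S5)

The earliest repeat is at step j = 3: D is in S6, which it already visited at step i = 1.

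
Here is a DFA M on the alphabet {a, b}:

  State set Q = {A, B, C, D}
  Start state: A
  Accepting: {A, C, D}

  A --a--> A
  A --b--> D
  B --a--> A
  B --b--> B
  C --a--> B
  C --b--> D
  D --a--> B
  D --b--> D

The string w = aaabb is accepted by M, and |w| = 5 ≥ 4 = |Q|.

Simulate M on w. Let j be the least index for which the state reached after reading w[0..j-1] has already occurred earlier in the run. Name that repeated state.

A

Run of M on w = a a a b b:
  step 0: A  (start)
  step 1: A  (read a: A→A)   ← first repeat (A seen earlier)
  step 2: A  (read a: A→A)
  step 3: A  (read a: A→A)
  step 4: D  (read b: A→D)
  step 5: D  (read b: D→D)

The earliest repeat is at step j = 1: M is in A, which it already visited at step i = 0.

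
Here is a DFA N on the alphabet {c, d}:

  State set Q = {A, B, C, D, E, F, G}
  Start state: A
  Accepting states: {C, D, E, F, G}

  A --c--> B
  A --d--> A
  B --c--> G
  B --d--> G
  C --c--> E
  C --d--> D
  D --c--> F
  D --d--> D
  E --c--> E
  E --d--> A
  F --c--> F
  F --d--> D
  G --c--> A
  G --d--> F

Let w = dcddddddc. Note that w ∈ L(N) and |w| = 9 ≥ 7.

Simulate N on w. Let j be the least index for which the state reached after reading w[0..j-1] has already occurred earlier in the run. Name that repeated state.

Run of N on w = d c d d d d d d c:
  step 0: A  (start)
  step 1: A  (read d: A→A)   ← first repeat (A seen earlier)
  step 2: B  (read c: A→B)
  step 3: G  (read d: B→G)
  step 4: F  (read d: G→F)
  step 5: D  (read d: F→D)
  step 6: D  (read d: D→D)
  step 7: D  (read d: D→D)
  step 8: D  (read d: D→D)
  step 9: F  (read c: D→F)

The earliest repeat is at step j = 1: N is in A, which it already visited at step i = 0.
Pumping length from the standard proof: p = 7 (the number of states). The repeated state found above gives |xy| = j ≤ 7 and |y| = j − i ≥ 1.

A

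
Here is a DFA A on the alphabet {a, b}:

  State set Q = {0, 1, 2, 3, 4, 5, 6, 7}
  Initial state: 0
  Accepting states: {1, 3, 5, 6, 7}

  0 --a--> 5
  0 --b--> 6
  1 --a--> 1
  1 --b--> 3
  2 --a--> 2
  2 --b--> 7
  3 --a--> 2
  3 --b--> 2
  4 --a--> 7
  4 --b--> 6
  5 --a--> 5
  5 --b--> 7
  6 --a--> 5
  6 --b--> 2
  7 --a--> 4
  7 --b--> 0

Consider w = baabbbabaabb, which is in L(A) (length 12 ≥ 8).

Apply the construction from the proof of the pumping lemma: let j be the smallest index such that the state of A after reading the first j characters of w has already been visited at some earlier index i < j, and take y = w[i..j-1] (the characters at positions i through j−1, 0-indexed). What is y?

Run of A on w = b a a b b b a b a a b b:
  step 0: 0  (start)
  step 1: 6  (read b: 0→6)
  step 2: 5  (read a: 6→5)
  step 3: 5  (read a: 5→5)   ← first repeat (5 seen earlier)
  step 4: 7  (read b: 5→7)
  step 5: 0  (read b: 7→0)
  step 6: 6  (read b: 0→6)
  step 7: 5  (read a: 6→5)
  step 8: 7  (read b: 5→7)
  step 9: 4  (read a: 7→4)
  step 10: 7  (read a: 4→7)
  step 11: 0  (read b: 7→0)
  step 12: 6  (read b: 0→6)

So i = 2, j = 3, giving x = w[0:2] = ba, y = w[2:3] = a, z = w[3:12] = bbbabaabb.
Check: |xy| = 3 ≤ 8 and |y| = 1 ≥ 1. Reading y takes A from 5 back to 5, so every xyⁱz is accepted.

a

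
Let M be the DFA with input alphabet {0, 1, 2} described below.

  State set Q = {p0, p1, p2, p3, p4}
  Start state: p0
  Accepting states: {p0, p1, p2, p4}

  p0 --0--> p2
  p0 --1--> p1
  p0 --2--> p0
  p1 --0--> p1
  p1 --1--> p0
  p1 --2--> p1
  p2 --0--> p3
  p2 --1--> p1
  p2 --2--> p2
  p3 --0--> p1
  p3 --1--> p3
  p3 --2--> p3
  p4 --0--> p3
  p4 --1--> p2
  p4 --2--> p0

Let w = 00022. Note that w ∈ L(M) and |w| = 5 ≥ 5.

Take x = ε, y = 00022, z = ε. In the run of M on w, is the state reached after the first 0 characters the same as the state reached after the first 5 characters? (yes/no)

State sequence: p0 -0-> p2 -0-> p3 -0-> p1 -2-> p1 -2-> p1

After x (step 0): p0. After xy (step 5): p1.
They differ (p0 ≠ p1), so y is not a cycle from the state after x; this split is not the one the pumping-lemma construction produces, and pumping y need not keep the string in L(M).

no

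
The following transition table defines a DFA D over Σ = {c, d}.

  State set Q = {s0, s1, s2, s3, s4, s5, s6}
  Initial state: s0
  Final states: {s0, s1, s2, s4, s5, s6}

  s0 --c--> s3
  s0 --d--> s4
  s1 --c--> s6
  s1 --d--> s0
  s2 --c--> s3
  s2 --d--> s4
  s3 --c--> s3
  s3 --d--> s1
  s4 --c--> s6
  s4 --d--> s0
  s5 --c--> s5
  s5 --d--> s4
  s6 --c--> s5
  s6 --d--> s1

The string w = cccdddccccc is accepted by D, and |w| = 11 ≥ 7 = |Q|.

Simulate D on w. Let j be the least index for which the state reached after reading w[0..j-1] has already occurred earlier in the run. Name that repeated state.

s3

Run of D on w = c c c d d d c c c c c:
  step 0: s0  (start)
  step 1: s3  (read c: s0→s3)
  step 2: s3  (read c: s3→s3)   ← first repeat (s3 seen earlier)
  step 3: s3  (read c: s3→s3)
  step 4: s1  (read d: s3→s1)
  step 5: s0  (read d: s1→s0)
  step 6: s4  (read d: s0→s4)
  step 7: s6  (read c: s4→s6)
  step 8: s5  (read c: s6→s5)
  step 9: s5  (read c: s5→s5)
  step 10: s5  (read c: s5→s5)
  step 11: s5  (read c: s5→s5)

The earliest repeat is at step j = 2: D is in s3, which it already visited at step i = 1.
Since D has 7 states, any run of length ≥ 7 visits 7+1 states, so by pigeonhole some state repeats within the first 7 steps — that repeat gives the pumpable loop.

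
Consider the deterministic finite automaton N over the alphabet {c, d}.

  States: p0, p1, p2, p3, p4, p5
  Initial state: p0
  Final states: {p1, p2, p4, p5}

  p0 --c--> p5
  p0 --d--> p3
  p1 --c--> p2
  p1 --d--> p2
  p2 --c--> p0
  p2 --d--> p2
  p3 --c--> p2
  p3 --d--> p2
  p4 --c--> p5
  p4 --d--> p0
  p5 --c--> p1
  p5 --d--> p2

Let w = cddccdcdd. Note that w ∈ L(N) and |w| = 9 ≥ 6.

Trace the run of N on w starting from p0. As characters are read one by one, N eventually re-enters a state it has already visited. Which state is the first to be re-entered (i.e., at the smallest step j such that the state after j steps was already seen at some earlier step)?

Run of N on w = c d d c c d c d d:
  step 0: p0  (start)
  step 1: p5  (read c: p0→p5)
  step 2: p2  (read d: p5→p2)
  step 3: p2  (read d: p2→p2)   ← first repeat (p2 seen earlier)
  step 4: p0  (read c: p2→p0)
  step 5: p5  (read c: p0→p5)
  step 6: p2  (read d: p5→p2)
  step 7: p0  (read c: p2→p0)
  step 8: p3  (read d: p0→p3)
  step 9: p2  (read d: p3→p2)

The earliest repeat is at step j = 3: N is in p2, which it already visited at step i = 2.
With |Q| = 6, pigeonhole forces a state repeat no later than step 6; the substring read between the first and second visits to that state can be pumped.

p2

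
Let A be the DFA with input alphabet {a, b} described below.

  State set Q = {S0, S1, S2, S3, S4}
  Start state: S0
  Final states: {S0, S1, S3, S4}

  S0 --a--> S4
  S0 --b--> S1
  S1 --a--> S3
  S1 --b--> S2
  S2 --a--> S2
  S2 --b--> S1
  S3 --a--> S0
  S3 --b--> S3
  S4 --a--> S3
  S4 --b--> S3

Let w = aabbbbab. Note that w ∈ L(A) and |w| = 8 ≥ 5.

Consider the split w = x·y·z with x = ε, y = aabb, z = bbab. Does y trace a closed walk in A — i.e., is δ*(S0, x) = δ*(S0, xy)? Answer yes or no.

no

Run of A on the first 4 characters of w = a a b b:
  step 0: S0  (start)
  step 1: S4  (read a: S0→S4)
  step 2: S3  (read a: S4→S3)
  step 3: S3  (read b: S3→S3)
  step 4: S3  (read b: S3→S3)

After x (step 0): S0. After xy (step 4): S3.
They differ (S0 ≠ S3), so y is not a cycle from the state after x; this split is not the one the pumping-lemma construction produces, and pumping y need not keep the string in L(A).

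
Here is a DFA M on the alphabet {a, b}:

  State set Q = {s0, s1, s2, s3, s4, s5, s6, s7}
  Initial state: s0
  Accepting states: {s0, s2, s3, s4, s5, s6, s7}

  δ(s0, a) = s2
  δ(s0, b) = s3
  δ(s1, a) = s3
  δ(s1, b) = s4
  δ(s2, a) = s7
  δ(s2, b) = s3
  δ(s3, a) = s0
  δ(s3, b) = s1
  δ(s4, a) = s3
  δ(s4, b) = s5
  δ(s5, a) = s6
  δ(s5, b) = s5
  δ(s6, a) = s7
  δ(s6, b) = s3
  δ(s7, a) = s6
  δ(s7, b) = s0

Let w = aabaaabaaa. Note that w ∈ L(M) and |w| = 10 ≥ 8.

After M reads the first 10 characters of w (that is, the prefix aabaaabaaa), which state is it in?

s7

Run of M on the first 10 characters of w = a a b a a a b a a a:
  step 0: s0  (start)
  step 1: s2  (read a: s0→s2)
  step 2: s7  (read a: s2→s7)
  step 3: s0  (read b: s7→s0)
  step 4: s2  (read a: s0→s2)
  step 5: s7  (read a: s2→s7)
  step 6: s6  (read a: s7→s6)
  step 7: s3  (read b: s6→s3)
  step 8: s0  (read a: s3→s0)
  step 9: s2  (read a: s0→s2)
  step 10: s7  (read a: s2→s7)

After reading 10 characters, M is in state s7.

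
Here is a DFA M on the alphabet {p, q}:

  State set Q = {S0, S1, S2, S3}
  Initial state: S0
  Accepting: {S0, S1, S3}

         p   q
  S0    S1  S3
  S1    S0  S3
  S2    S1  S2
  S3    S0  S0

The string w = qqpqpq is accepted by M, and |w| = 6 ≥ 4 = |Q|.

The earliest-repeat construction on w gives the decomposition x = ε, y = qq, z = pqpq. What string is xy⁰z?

pqpq

xy⁰z = xz = ε·pqpq = pqpq.
Reading y = qq takes M from S0 back to S0, so after x the machine is still in S0, and z then leads to the accepting state S3. Hence pqpq ∈ L(M).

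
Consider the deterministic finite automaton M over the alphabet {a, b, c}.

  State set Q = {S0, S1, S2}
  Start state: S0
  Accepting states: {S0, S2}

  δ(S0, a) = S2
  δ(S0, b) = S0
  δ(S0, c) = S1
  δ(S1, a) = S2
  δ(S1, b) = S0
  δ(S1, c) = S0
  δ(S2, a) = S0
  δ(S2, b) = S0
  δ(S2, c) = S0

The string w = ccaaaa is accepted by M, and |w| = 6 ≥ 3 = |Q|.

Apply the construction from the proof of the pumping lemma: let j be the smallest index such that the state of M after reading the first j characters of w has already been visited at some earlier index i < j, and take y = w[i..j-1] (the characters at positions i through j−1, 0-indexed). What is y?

State sequence: S0 -c-> S1 -c-> S0 -a-> S2 -a-> S0 -a-> S2 -a-> S0
First repeat at step 2: S0 was already visited.

So i = 0, j = 2, giving x = w[0:0] = ε, y = w[0:2] = cc, z = w[2:6] = aaaa.
Check: |xy| = 2 ≤ 3 and |y| = 2 ≥ 1. Reading y takes M from S0 back to S0, so every xyⁱz is accepted.

cc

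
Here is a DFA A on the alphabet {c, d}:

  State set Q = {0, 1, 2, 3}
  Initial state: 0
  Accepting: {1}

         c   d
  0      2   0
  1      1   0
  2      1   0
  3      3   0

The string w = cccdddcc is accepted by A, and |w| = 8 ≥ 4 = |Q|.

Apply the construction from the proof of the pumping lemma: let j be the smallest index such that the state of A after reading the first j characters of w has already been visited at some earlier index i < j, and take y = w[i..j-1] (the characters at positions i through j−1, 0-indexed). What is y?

State sequence: 0 -c-> 2 -c-> 1 -c-> 1 -d-> 0 -d-> 0 -d-> 0 -c-> 2 -c-> 1
First repeat at step 3: 1 was already visited.

So i = 2, j = 3, giving x = w[0:2] = cc, y = w[2:3] = c, z = w[3:8] = dddcc.
Check: |xy| = 3 ≤ 4 and |y| = 1 ≥ 1. Reading y takes A from 1 back to 1, so every xyⁱz is accepted.
The DFA has 4 states, so the proof of the pumping lemma guarantees a repeated state among the first 4+1 visited; the segment between the two visits is the pumpable y.

c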